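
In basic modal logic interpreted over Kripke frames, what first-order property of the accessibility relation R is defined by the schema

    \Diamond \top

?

◇⊤ holds at w iff w has a successor, so frame-validity of ◇⊤ is exactly seriality. Equivalently via □p → ◇p:
Suppose □p→◇p is valid. At any x set V(p)=W. Then □p at x, so ◇p at x, so x has a successor.

seriality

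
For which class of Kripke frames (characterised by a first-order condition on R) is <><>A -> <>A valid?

transitivity

This schema is equivalent to the 4 axiom □A → □□A.
It corresponds to transitivity: forall x forall y forall z (Rxy & Ryz -> Rxz).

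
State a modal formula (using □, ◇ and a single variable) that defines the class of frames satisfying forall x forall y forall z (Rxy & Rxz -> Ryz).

A defining formula is ◇p → □◇p (the 5 axiom).
Suppose ◇p→□◇p is valid. Take Rxy, Rxz and set V(p)={y}. Then ◇p at x, so □◇p at x, so ◇p at z, so some w with Rzw has p; w=y, i.e. Rzy. By symmetry of the argument, Ryz.

◇p → □◇p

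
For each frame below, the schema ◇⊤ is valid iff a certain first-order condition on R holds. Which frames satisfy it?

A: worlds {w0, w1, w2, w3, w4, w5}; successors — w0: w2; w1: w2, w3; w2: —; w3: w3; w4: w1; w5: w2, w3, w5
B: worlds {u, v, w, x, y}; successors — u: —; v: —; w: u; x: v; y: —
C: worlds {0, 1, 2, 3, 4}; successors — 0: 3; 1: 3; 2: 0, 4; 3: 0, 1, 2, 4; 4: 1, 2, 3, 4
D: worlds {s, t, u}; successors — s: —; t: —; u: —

C

Frame correspondent (Sahlqvist): ∀x ∃y Rxy — i.e. seriality.
A: fails — world w2 has no successor.
B: fails — world u has no successor.
C: condition met.
D: fails — world s has no successor.
Valid on: C.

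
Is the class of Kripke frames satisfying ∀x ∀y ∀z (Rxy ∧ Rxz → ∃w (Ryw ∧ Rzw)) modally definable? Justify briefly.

Definable; ◇□q → □◇q defines it

The condition is convergence. A defining modal formula is ◇□q → □◇q.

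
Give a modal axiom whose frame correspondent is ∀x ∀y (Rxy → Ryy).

□(□ψ → ψ)

A defining formula is □(□ψ → ψ) (the T□ axiom).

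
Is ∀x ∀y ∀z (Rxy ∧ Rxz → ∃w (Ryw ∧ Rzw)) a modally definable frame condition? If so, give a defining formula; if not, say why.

Yes: it is convergence, defined by the .2 schema ◇□q → □◇q.

Yes, by ◇□q → □◇q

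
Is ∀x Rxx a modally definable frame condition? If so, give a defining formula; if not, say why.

Yes: it is reflexivity, defined by the T schema □q → q.
Suppose □q→q is valid. At any x set V(q)={w : Rxw}. Then □q holds at x, so q holds at x, i.e. Rxx.

Yes, by □q → q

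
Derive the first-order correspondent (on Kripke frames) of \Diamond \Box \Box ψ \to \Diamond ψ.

\forall x \forall y (xRy \to \exists w (y R^2 w \wedge xRw))

This is a Sahlqvist (Geach-type) schema ◇^1□^2ψ → □^0◇^1ψ.
Minimal-valuation argument: fix x; take any y with xR^1y and any z with xR^0z. Set V(ψ) to the set of worlds R-reachable from y in exactly 2 steps. Then □^2ψ holds at y, so the antecedent holds at x; validity forces ◇^1ψ at z, giving a w with zR^1w and yR^2w.
First-order correspondent: \forall x \forall y (xRy \to \exists w (y R^2 w \wedge xRw)).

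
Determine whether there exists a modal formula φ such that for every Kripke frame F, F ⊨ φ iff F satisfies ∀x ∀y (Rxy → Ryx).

The condition is symmetry. A defining modal formula is r → □◇r.

Yes — defined by r → □◇r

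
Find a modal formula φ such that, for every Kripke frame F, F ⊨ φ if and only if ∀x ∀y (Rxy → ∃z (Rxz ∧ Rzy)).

□□r → □r

A defining formula is □□r → □r (the C4 axiom).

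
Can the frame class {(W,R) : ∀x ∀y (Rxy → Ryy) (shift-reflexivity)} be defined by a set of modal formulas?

The condition is shift-reflexivity. A defining modal formula is □(□q → q).
Suppose □(□q→q) is valid. Take Rxy and set V(q)={w : Ryw}. Then at y, □q holds; since □(□q→q) at x, □q→q at y, so q at y, i.e. Ryy.

Definable; □(□q → q) defines it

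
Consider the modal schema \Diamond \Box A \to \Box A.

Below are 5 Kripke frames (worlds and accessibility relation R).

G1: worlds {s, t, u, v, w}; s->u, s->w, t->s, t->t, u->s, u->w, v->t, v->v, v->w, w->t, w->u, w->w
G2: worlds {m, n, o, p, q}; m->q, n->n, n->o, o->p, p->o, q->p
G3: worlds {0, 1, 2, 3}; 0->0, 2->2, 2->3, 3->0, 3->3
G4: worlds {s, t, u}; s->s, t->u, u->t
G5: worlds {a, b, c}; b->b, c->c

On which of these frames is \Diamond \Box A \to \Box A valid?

This is the axiom for the Euclidean property; its first-order frame correspondent is \forall x \forall y \forall z (Rxy \wedge Rxz \to Ryz).
G1: fails — Rsu and Rsu but not Ruu.
G2: fails — Rmq and Rmq but not Rqq.
G3: fails — R23 and R22 but not R32.
G4: fails — Rtu and Rtu but not Ruu.
G5: holds.
Valid on: G5.

G5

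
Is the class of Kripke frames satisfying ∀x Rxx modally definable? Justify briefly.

The condition is reflexivity. A defining modal formula is □r → r.
Suppose □r→r is valid. At any x set V(r)={w : Rxw}. Then □r holds at x, so r holds at x, i.e. Rxx.

Yes — defined by □r → r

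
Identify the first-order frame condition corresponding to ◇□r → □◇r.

convergence

This is the .2 axiom.
Its frame correspondent is convergence — ∀x ∀y ∀z (Rxy ∧ Rxz → ∃w (Ryw ∧ Rzw)).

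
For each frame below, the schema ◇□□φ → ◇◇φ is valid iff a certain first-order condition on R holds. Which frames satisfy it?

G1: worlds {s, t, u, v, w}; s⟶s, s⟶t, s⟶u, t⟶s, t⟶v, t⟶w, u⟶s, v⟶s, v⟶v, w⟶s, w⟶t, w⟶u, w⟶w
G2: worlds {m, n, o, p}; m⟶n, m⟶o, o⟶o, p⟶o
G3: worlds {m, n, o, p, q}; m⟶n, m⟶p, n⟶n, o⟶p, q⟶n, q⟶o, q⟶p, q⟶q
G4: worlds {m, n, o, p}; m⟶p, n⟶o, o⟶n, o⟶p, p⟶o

G1

This is the axiom for a generalized confluence (Geach) condition; its first-order frame correspondent is ∀x ∀y (xRy → ∃w (yR²w ∧ xR²w)).
G1: condition met.
G2: fails — mRn but no w with nR²w and mR²w.
G3: fails — mRp but no w with pR²w and mR²w.
G4: fails — mRp but no w with pR²w and mR²w.
Valid on: G1.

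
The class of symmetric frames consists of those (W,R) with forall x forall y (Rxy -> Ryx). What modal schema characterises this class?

p → □◇p

The condition is symmetry. The B schema p → □◇p defines it.
Suppose p→□◇p is valid. Take Rxy and set V(p)={x}. Then p at x, so □◇p at x, so ◇p at y, so some z with Ryz has p; z=x, i.e. Ryx.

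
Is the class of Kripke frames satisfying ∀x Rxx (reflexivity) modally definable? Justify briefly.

Definable; □p → p defines it

The condition is reflexivity. A defining modal formula is □p → p.
Suppose □p→p is valid. At any x set V(p)={w : Rxw}. Then □p holds at x, so p holds at x, i.e. Rxx.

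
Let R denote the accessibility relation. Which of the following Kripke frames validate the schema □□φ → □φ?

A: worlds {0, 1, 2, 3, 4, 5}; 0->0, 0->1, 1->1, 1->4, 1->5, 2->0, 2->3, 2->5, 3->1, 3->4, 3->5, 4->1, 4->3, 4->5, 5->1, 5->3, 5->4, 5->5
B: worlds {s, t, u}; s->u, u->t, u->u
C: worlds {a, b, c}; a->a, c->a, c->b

The schema corresponds to density: ∀x ∀y (Rxy → ∃z (Rxz ∧ Rzy)).
A: holds.
B: holds.
C: fails — Rcb but no z with Rcz and Rzb.
Valid on: A, B.

A, B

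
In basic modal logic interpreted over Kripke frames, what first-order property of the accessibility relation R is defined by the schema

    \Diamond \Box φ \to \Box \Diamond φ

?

Suppose ◇□φ→□◇φ is valid. Take Rxy, Rxz and set V(φ)={w : Ryw}. Then □φ at y so ◇□φ at x, so □◇φ at x, so ◇φ at z, giving w with Rzw and Ryw.

convergence: \forall x \forall y \forall z (Rxy \wedge Rxz \to \exists w (Ryw \wedge Rzw))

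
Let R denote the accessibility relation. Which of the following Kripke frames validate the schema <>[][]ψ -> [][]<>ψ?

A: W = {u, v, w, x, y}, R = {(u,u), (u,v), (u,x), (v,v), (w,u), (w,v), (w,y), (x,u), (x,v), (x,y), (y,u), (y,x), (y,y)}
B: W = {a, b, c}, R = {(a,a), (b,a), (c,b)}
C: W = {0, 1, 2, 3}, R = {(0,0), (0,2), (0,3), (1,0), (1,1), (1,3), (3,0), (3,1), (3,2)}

B

Frame correspondent (Sahlqvist): forall x forall y forall z ((xRy & x R^2 z) -> exists w (y R^2 w & zRw)) — i.e. a generalized confluence (Geach) condition.
A: fails — uRv, uR²y but no t with vR²t and yRt.
B: condition met.
C: fails — 0R0, 0R²2 but no w with 0R²w and 2Rw.
Valid on: B.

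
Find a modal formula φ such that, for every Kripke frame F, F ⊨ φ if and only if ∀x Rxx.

A defining formula is □s → s (the T axiom).
Suppose □s→s is valid. At any x set V(s)={w : Rxw}. Then □s holds at x, so s holds at x, i.e. Rxx.

□s → s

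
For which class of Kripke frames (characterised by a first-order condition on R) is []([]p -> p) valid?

Suppose □(□p→p) is valid. Take Rxy and set V(p)={w : Ryw}. Then at y, □p holds; since □(□p→p) at x, □p→p at y, so p at y, i.e. Ryy.

Shift-reflexivity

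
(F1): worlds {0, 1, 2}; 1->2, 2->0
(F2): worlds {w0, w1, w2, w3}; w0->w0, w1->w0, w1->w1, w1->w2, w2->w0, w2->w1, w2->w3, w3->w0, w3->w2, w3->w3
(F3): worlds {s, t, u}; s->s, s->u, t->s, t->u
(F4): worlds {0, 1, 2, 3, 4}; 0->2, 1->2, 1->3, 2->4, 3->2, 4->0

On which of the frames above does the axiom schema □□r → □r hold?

(F2), (F3)

Frame correspondent (Sahlqvist): ∀x ∀y (Rxy → ∃z (Rxz ∧ Rzy)) — i.e. density.
(F1): fails — R12 but no z with R1z and Rz2.
(F2): ✓.
(F3): ✓.
(F4): fails — R32 but no z with R3z and Rz2.
Valid on: (F2), (F3).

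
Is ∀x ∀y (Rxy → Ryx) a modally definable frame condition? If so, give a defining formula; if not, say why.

Yes, by p → □◇p

The condition is symmetry. A defining modal formula is p → □◇p.
Suppose p→□◇p is valid. Take Rxy and set V(p)={x}. Then p at x, so □◇p at x, so ◇p at y, so some z with Ryz has p; z=x, i.e. Ryx.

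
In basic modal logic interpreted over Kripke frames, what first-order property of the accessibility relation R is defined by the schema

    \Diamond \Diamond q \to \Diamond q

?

Transitivity

This is frame-equivalent to □q → □□q (substitute ¬q for q and contrapose).
Suppose □q→□□q is valid. Take Rxy, Ryz and set V(q)={w : Rxw}. Then □q at x, so □□q at x, so □q at y, so q at z, i.e. Rxz.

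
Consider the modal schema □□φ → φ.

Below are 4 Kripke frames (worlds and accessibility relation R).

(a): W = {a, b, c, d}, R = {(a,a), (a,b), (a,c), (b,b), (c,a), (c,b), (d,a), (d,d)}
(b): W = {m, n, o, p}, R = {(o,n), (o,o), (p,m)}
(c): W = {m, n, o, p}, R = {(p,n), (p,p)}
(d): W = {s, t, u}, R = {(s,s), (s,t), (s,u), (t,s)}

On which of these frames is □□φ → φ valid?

Frame correspondent (Sahlqvist): ∀x ∃w (xR²w ∧ x = w) — i.e. a generalized confluence (Geach) condition.
(a): satisfies the condition.
(b): fails — at m but no w with mR²w and m=w.
(c): fails — at m but no w with mR²w and m=w.
(d): fails — at u but no w with uR²w and u=w.

(a)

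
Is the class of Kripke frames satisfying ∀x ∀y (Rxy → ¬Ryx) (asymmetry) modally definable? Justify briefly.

If a class were modally definable it would be closed under surjective bounded morphisms (Goldblatt–Thomason).
The 3-cycle (worlds a,b,c with a→b→c→a) is asymmetric. Mapping every world to a single reflexive point • is a surjective bounded morphism, and the reflexive point is not asymmetric (R•• but asymmetry requires ¬R••).
So the class is not modally definable.

Not modally definable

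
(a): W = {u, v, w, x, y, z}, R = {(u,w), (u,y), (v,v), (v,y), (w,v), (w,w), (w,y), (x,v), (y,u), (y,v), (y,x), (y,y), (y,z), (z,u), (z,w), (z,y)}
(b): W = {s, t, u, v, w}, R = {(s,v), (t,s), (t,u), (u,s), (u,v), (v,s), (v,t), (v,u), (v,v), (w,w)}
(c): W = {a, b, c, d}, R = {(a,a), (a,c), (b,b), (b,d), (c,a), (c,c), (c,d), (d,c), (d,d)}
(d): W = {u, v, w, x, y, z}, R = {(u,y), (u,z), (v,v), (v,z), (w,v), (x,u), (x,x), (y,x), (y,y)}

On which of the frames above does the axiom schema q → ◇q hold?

The schema corresponds to reflexivity: ∀x Rxx.
(a): fails — world u does not see itself.
(b): fails — world s does not see itself.
(c): holds.
(d): fails — world u does not see itself.

(c)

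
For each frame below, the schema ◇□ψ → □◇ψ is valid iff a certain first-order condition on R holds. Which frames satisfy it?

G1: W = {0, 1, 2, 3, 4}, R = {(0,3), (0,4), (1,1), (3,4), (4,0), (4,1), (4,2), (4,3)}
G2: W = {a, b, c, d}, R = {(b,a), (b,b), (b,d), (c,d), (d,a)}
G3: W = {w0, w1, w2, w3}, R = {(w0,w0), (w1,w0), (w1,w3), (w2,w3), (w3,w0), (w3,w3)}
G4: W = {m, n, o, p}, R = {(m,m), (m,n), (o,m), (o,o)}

G3

This is the axiom for convergence; its first-order frame correspondent is ∀x ∀y ∀z (Rxy ∧ Rxz → ∃w (Ryw ∧ Rzw)).
G1: fails — R04 and R03 but 4 and 3 have no common successor.
G2: fails — Rbb and Rba but b and a have no common successor.
G3: holds.
G4: fails — Rmn and Rmn but n and n have no common successor.
Valid on: G3.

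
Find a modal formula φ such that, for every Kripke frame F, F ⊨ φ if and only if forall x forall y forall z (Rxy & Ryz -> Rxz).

□r → □□r

The condition is transitivity. The 4 schema □r → □□r defines it.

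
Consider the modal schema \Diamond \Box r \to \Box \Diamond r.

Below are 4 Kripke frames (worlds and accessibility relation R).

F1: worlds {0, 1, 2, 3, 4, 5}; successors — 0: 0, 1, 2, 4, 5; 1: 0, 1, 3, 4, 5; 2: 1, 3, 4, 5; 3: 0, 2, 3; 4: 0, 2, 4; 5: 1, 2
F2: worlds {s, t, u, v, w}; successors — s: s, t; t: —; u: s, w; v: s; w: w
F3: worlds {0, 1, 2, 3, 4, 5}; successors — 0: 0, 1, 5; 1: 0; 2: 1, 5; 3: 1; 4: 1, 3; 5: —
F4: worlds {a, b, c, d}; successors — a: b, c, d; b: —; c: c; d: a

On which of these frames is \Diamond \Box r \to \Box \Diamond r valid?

Frame correspondent (Sahlqvist): \forall x \forall y \forall z (Rxy \wedge Rxz \to \exists w (Ryw \wedge Rzw)) — i.e. convergence.
F1: condition met.
F2: fails — Rss and Rst but s and t have no common successor.
F3: fails — R00 and R05 but 0 and 5 have no common successor.
F4: fails — Rab and Rab but b and b have no common successor.
Valid on: F1.

F1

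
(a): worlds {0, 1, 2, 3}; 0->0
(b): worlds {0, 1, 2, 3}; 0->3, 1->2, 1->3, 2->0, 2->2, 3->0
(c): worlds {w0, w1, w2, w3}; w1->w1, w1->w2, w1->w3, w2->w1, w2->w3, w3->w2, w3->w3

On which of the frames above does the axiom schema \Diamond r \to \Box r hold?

(a)

The schema corresponds to partial functionality: \forall x \forall y \forall z (Rxy \wedge Rxz \to y = z).
(a): holds.
(b): fails — 1 sees both 2 and 3.
(c): fails — w1 sees both w1 and w2.
Valid on: (a).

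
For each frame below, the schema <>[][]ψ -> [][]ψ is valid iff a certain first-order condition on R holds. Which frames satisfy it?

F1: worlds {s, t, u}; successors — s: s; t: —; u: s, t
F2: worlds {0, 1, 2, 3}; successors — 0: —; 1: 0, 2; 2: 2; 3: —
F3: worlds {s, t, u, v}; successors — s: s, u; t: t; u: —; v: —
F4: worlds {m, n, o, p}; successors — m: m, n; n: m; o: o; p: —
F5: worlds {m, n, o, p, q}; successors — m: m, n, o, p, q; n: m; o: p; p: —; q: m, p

This is the axiom for a generalized confluence (Geach) condition; its first-order frame correspondent is forall x forall y forall z ((xRy & x R^2 z) -> exists w (y R^2 w & z = w)).
F1: fails — uRt, uR²s but no w with tR²w and s=w.
F2: fails — 1R0, 1R²2 but no w with 0R²w and 2=w.
F3: fails — sRu, sR²s but no w with uR²w and s=w.
F4: ✓.
F5: fails — mRo, mR²m but no w with oR²w and m=w.
Valid on: F4.

F4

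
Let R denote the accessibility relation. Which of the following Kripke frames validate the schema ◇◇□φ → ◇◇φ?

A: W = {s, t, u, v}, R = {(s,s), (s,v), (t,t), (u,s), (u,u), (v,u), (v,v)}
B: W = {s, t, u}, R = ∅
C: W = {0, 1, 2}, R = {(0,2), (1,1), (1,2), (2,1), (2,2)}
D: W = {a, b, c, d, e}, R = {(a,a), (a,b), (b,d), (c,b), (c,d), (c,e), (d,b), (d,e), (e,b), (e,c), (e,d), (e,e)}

Frame correspondent (Sahlqvist): ∀x ∀y (xR²y → ∃w (yRw ∧ xR²w)) — i.e. a generalized confluence (Geach) condition.
A: condition met.
B: condition met.
C: condition met.
D: fails — bR²b but no w with bRw and bR²w.
Valid on: A, B, C.

A, B, C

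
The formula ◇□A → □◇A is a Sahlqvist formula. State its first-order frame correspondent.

Suppose ◇□A→□◇A is valid. Take Rxy, Rxz and set V(A)={w : Ryw}. Then □A at y so ◇□A at x, so □◇A at x, so ◇A at z, giving w with Rzw and Ryw.

convergence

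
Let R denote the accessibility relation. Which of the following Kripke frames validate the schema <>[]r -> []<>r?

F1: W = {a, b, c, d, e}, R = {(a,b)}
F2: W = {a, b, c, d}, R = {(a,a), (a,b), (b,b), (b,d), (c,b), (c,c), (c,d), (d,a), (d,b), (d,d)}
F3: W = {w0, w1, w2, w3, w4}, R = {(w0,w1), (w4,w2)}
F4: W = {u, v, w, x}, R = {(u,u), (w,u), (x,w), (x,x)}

The schema corresponds to convergence: forall x forall y forall z (Rxy & Rxz -> exists w (Ryw & Rzw)).
F1: fails — Rab and Rab but b and b have no common successor.
F2: condition met.
F3: fails — Rw0w1 and Rw0w1 but w1 and w1 have no common successor.
F4: fails — Rxw and Rxx but w and x have no common successor.

F2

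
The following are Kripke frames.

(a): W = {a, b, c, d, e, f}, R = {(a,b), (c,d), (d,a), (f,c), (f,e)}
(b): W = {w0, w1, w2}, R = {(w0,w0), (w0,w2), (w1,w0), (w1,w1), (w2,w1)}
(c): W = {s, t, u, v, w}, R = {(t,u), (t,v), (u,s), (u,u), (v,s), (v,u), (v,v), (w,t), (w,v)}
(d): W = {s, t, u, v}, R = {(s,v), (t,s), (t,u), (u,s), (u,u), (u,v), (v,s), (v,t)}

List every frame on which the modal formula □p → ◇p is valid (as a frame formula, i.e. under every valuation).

Frame correspondent (Sahlqvist): ∀x ∃y Rxy — i.e. seriality.
(a): fails — world b has no successor.
(b): condition met.
(c): fails — world s has no successor.
(d): condition met.
Valid on: (b), (d).

(b), (d)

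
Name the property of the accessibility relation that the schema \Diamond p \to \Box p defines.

Suppose ◇p→□p is valid. Take Rxy, Rxz and set V(p)={y}. Then ◇p at x, so □p at x, so p at z, i.e. z=y.

Partial functionality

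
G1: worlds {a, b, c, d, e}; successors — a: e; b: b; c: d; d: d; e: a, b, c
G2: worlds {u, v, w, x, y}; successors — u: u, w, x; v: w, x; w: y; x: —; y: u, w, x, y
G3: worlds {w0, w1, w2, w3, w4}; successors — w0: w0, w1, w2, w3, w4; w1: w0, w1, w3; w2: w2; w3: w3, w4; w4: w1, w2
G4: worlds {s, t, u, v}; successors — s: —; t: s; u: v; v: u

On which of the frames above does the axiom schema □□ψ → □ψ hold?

This is the axiom for density; its first-order frame correspondent is ∀x ∀y (Rxy → ∃z (Rxz ∧ Rzy)).
G1: fails — Rea but no z with Rez and Rza.
G2: fails — Rvw but no z with Rvz and Rzw.
G3: holds.
G4: fails — Ruv but no z with Ruz and Rzv.
Valid on: G3.

G3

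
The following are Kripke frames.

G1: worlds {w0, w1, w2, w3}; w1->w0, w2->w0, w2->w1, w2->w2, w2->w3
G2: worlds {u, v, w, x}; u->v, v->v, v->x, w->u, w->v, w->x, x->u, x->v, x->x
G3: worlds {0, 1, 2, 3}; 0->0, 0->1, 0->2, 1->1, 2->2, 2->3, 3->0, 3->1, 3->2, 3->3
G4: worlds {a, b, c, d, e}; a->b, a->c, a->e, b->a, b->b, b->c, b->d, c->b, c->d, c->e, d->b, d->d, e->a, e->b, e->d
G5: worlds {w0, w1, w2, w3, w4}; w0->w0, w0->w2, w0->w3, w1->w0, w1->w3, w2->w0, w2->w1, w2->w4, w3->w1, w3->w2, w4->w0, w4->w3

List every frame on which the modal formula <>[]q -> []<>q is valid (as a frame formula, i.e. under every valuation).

G2, G4, G5

The schema corresponds to convergence: forall x forall y forall z (Rxy & Rxz -> exists w (Ryw & Rzw)).
G1: fails — Rw1w0 and Rw1w0 but w0 and w0 have no common successor.
G2: ✓.
G3: fails — R02 and R01 but 2 and 1 have no common successor.
G4: ✓.
G5: ✓.
Valid on: G2, G4, G5.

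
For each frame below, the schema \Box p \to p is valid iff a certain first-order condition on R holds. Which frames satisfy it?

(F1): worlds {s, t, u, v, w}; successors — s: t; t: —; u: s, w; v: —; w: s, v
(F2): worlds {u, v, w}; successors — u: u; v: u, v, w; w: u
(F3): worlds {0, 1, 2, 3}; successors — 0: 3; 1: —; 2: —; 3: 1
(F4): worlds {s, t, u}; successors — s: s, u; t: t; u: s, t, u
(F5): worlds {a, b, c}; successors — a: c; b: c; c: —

The schema corresponds to reflexivity: \forall x Rxx.
(F1): fails — world s does not see itself.
(F2): fails — world w does not see itself.
(F3): fails — world 0 does not see itself.
(F4): condition met.
(F5): fails — world a does not see itself.

(F4)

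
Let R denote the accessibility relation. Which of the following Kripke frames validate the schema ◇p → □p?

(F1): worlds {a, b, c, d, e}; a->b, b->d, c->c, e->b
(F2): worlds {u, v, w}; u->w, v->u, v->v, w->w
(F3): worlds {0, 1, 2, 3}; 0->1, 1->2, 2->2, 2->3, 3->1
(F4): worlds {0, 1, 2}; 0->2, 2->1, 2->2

(F1)

Frame correspondent (Sahlqvist): ∀x ∀y ∀z (Rxy ∧ Rxz → y = z) — i.e. partial functionality.
(F1): ✓.
(F2): fails — v sees both u and v.
(F3): fails — 2 sees both 2 and 3.
(F4): fails — 2 sees both 1 and 2.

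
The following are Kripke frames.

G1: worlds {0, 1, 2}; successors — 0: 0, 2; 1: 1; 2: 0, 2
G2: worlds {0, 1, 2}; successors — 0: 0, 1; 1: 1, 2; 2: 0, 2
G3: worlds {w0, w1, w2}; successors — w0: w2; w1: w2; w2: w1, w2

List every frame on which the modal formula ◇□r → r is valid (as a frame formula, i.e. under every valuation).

The schema corresponds to symmetry: ∀x ∀y (Rxy → Ryx).
G1: condition met.
G2: fails — R12 but not R21.
G3: fails — Rw0w2 but not Rw2w0.

G1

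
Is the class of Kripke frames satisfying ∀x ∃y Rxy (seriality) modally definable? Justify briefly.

Definable; □r → ◇r defines it

The condition is seriality. A defining modal formula is □r → ◇r.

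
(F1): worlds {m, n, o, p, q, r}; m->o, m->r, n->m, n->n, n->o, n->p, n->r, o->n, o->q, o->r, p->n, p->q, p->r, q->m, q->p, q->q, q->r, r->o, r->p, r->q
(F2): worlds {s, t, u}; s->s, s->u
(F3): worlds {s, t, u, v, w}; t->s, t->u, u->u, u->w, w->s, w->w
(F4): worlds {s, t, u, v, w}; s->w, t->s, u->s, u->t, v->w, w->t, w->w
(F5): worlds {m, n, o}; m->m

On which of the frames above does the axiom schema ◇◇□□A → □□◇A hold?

(F1), (F5)

Frame correspondent (Sahlqvist): ∀x ∀y ∀z ((xR²y ∧ xR²z) → ∃w (yR²w ∧ zRw)) — i.e. a generalized confluence (Geach) condition.
(F1): satisfies the condition.
(F2): fails — sR²s, sR²u but no w with sR²w and uRw.
(F3): fails — uR²s, uR²s but no w* with sR²w* and sRw*.
(F4): fails — sR²t, sR²t but no w* with tR²w* and tRw*.
(F5): satisfies the condition.
Valid on: (F1), (F5).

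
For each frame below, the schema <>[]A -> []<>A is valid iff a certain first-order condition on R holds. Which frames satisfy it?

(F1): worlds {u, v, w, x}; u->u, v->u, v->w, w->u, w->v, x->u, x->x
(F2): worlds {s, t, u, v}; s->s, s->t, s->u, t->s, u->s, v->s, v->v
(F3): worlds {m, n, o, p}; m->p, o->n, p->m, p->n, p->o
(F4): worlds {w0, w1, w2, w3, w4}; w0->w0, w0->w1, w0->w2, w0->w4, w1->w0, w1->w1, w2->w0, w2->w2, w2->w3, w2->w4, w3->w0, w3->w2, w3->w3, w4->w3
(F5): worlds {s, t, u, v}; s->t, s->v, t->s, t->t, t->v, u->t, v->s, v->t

(F1), (F2), (F5)

Frame correspondent (Sahlqvist): forall x forall y forall z (Rxy & Rxz -> exists w (Ryw & Rzw)) — i.e. convergence.
(F1): holds.
(F2): holds.
(F3): fails — Ron and Ron but n and n have no common successor.
(F4): fails — Rw0w4 and Rw0w1 but w4 and w1 have no common successor.
(F5): holds.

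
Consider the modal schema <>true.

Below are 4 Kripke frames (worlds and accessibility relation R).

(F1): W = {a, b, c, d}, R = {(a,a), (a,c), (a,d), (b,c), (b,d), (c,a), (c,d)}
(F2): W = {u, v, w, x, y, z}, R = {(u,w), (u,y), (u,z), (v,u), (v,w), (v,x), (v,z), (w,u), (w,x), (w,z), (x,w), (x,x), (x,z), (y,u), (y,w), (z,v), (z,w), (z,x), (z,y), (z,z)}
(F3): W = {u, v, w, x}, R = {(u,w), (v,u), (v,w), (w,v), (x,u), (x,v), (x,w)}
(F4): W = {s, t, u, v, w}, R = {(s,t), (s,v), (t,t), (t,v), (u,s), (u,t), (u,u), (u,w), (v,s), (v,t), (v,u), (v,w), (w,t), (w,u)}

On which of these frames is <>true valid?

(F2), (F3), (F4)

This is the axiom for seriality; its first-order frame correspondent is forall x exists y Rxy.
(F1): fails — world d has no successor.
(F2): satisfies the condition.
(F3): satisfies the condition.
(F4): satisfies the condition.
Valid on: (F2), (F3), (F4).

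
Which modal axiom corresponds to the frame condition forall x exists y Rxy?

This is seriality; the standard corresponding axiom is D: □ψ → ◇ψ.
Suppose □ψ→◇ψ is valid. At any x set V(ψ)=W. Then □ψ at x, so ◇ψ at x, so x has a successor.

□ψ → ◇ψ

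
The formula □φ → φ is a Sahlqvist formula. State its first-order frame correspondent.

reflexivity

This is the T axiom.
It corresponds to reflexivity: ∀x Rxx.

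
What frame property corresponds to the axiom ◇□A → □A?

the Euclidean property: ∀x ∀y ∀z (Rxy ∧ Rxz → Ryz)

Replacing A by ¬A and contraposing gives the equivalent schema ◇A → □◇A.
Suppose ◇A→□◇A is valid. Take Rxy, Rxz and set V(A)={y}. Then ◇A at x, so □◇A at x, so ◇A at z, so some w with Rzw has A; w=y, i.e. Rzy. By symmetry of the argument, Ryz.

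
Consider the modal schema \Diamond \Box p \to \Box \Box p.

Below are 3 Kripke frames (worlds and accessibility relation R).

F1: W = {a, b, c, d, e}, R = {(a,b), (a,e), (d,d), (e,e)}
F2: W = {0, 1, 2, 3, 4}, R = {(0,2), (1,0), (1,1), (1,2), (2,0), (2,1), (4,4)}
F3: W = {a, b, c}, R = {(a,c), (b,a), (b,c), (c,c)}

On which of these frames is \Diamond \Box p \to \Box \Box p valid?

Frame correspondent (Sahlqvist): \forall x \forall y \forall z ((xRy \wedge x R^2 z) \to \exists w (yRw \wedge z = w)) — i.e. a generalized confluence (Geach) condition.
F1: fails — aRb, aR²e but no w with bRw and e=w.
F2: fails — 1R0, 1R²0 but no w with 0Rw and 0=w.
F3: holds.
Valid on: F3.

F3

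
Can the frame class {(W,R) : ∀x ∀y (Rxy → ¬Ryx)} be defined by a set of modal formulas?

Not modally definable

Any modally definable frame class is closed under surjective bounded morphisms.
The 3-cycle (worlds s,t,u with s→t→u→s) is asymmetric. Mapping every world to a single reflexive point • is a surjective bounded morphism, and the reflexive point is not asymmetric (R•• but asymmetry requires ¬R••).
So no modal formula (or set of formulas) defines exactly the asymmetric frames.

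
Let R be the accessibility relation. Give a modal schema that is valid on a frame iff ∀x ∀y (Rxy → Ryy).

□(□ψ → ψ)

This is shift-reflexivity; the standard corresponding axiom is T□: □(□ψ → ψ).
Suppose □(□ψ→ψ) is valid. Take Rxy and set V(ψ)={w : Ryw}. Then at y, □ψ holds; since □(□ψ→ψ) at x, □ψ→ψ at y, so ψ at y, i.e. Ryy.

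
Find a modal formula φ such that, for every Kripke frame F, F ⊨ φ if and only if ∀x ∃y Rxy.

The condition is seriality. The D schema □ψ → ◇ψ defines it.

□ψ → ◇ψ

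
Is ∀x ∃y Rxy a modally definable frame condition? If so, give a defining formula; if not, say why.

Yes: it is seriality, defined by the D schema □q → ◇q.
Suppose □q→◇q is valid. At any x set V(q)=W. Then □q at x, so ◇q at x, so x has a successor.

Definable; □q → ◇q defines it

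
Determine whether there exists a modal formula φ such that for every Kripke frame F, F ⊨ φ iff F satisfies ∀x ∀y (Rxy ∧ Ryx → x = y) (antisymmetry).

Modal frame validity is preserved under surjective bounded morphisms.
The 4-cycle (worlds 0,1,2,3 with 0→1→2→3→0) is antisymmetric. Sending even-indexed worlds to s and odd-indexed worlds to t is a surjective bounded morphism onto the two-world frame with s↔t, which is not antisymmetric.
So no modal formula (or set of formulas) defines exactly the antisymmetric frames.

No — not modally definable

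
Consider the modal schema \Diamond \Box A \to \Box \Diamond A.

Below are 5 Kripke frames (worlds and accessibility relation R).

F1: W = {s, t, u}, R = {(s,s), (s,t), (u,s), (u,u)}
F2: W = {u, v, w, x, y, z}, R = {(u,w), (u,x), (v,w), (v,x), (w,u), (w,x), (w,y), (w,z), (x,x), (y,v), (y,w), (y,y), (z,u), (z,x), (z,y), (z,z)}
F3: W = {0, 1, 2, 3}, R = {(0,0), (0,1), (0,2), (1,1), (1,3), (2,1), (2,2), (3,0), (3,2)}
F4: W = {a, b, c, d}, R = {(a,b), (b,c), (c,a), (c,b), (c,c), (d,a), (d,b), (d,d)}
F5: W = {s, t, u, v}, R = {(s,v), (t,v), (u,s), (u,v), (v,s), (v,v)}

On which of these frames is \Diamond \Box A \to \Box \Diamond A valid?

The schema corresponds to convergence: \forall x \forall y \forall z (Rxy \wedge Rxz \to \exists w (Ryw \wedge Rzw)).
F1: fails — Rss and Rst but s and t have no common successor.
F2: fails — Rwx and Rwy but x and y have no common successor.
F3: fails — R11 and R13 but 1 and 3 have no common successor.
F4: fails — Rcb and Rca but b and a have no common successor.
F5: ✓.

F5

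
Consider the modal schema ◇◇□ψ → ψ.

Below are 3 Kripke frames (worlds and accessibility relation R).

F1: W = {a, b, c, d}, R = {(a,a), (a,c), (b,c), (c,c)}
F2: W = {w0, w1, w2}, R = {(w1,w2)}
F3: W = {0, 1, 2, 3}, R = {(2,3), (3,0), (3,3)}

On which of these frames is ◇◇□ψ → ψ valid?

The schema corresponds to a generalized confluence (Geach) condition: ∀x ∀y (xR²y → ∃w (yRw ∧ x = w)).
F1: fails — aR²c but no w with cRw and a=w.
F2: holds.
F3: fails — 2R²0 but no w with 0Rw and 2=w.

F2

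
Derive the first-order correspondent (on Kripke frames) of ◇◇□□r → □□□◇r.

This is a Sahlqvist (Geach-type) schema ◇^2□^2r → □^3◇^1r.
Minimal-valuation argument: fix x; take any y with xR^2y and any z with xR^3z. Set V(r) to the set of worlds R-reachable from y in exactly 2 steps. Then □^2r holds at y, so the antecedent holds at x; validity forces ◇^1r at z, giving a w with zR^1w and yR^2w.
First-order correspondent: ∀x ∀y ∀z ((xR²y ∧ xR³z) → ∃w (yR²w ∧ zRw)).

∀x ∀y ∀z ((xR²y ∧ xR³z) → ∃w (yR²w ∧ zRw))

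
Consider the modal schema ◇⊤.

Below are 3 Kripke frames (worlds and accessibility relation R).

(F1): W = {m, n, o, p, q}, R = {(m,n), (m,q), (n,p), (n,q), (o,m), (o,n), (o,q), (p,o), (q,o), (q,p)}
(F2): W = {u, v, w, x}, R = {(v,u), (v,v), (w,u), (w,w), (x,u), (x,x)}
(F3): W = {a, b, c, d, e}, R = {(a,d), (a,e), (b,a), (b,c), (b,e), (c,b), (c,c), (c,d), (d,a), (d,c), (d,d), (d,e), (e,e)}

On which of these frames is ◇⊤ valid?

The schema corresponds to seriality: ∀x ∃y Rxy.
(F1): ✓.
(F2): fails — world u has no successor.
(F3): ✓.

(F1), (F3)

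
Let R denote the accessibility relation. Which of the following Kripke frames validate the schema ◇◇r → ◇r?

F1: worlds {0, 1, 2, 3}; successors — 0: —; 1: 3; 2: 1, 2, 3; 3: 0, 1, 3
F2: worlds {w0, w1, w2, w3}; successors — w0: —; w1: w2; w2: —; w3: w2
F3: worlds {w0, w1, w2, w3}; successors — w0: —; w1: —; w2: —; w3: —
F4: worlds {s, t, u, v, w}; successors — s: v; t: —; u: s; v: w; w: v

This is the axiom for transitivity; its first-order frame correspondent is ∀x ∀y ∀z (Rxy ∧ Ryz → Rxz).
F1: fails — R23 and R30 but not R20.
F2: ✓.
F3: ✓.
F4: fails — Rus and Rsv but not Ruv.

F2, F3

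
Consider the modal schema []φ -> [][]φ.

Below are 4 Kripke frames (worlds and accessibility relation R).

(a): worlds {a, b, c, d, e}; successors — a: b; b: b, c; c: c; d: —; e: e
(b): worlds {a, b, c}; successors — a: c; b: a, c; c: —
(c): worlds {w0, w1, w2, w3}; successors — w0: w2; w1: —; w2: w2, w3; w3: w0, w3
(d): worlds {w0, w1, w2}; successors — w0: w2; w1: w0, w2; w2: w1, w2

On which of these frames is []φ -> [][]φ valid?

The schema corresponds to transitivity: forall x forall y forall z (Rxy & Ryz -> Rxz).
(a): fails — Rab and Rbc but not Rac.
(b): satisfies the condition.
(c): fails — Rw3w0 and Rw0w2 but not Rw3w2.
(d): fails — Rw1w2 and Rw2w1 but not Rw1w1.

(b)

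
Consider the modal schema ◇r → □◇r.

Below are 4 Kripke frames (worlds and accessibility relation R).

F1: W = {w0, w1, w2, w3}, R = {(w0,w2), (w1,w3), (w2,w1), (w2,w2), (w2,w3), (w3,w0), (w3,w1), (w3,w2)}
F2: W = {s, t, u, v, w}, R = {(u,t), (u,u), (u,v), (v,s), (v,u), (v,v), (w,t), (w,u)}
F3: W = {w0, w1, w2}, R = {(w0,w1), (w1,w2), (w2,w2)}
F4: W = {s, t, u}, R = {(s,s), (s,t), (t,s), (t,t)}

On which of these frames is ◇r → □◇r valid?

F4

Frame correspondent (Sahlqvist): ∀x ∀y ∀z (Rxy ∧ Rxz → Ryz) — i.e. the Euclidean property.
F1: fails — Rw1w3 and Rw1w3 but not Rw3w3.
F2: fails — Ruv and Rut but not Rvt.
F3: fails — Rw0w1 and Rw0w1 but not Rw1w1.
F4: satisfies the condition.
Valid on: F4.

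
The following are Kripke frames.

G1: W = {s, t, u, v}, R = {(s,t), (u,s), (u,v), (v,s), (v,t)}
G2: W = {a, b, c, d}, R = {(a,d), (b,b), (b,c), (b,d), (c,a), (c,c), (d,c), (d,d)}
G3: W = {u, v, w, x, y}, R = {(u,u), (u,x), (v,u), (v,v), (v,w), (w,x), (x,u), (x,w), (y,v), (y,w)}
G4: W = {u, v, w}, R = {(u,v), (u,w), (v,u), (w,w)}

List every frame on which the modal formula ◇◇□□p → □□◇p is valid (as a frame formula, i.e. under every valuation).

G2

The schema corresponds to a generalized confluence (Geach) condition: ∀x ∀y ∀z ((xR²y ∧ xR²z) → ∃w (yR²w ∧ zRw)).
G1: fails — uR²s, uR²s but no w with sR²w and sRw.
G2: condition met.
G3: fails — uR²w, uR²w but no t with wR²t and wRt.
G4: fails — vR²v, vR²v but no t with vR²t and vRt.
Valid on: G2.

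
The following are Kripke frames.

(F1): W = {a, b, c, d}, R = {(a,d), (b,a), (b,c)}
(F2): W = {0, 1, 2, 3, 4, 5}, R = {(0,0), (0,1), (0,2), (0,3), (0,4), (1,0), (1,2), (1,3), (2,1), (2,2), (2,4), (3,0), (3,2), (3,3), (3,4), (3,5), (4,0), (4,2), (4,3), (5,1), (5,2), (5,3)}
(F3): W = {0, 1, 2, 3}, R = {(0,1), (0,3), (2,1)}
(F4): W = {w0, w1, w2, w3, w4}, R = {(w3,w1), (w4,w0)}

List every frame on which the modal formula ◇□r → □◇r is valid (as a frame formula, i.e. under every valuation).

The schema corresponds to convergence: ∀x ∀y ∀z (Rxy ∧ Rxz → ∃w (Ryw ∧ Rzw)).
(F1): fails — Rad and Rad but d and d have no common successor.
(F2): holds.
(F3): fails — R01 and R01 but 1 and 1 have no common successor.
(F4): fails — Rw3w1 and Rw3w1 but w1 and w1 have no common successor.

(F2)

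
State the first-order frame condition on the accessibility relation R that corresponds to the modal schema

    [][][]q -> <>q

forall x exists w (x R^3 w & xRw)

This is a Sahlqvist (Geach-type) schema ◇^0□^3q → □^0◇^1q.
Minimal-valuation argument: fix x; take any y with xR^0y and any z with xR^0z. Set V(q) to the set of worlds R-reachable from y in exactly 3 steps. Then □^3q holds at y, so the antecedent holds at x; validity forces ◇^1q at z, giving a w with zR^1w and yR^3w.
First-order correspondent: forall x exists w (x R^3 w & xRw).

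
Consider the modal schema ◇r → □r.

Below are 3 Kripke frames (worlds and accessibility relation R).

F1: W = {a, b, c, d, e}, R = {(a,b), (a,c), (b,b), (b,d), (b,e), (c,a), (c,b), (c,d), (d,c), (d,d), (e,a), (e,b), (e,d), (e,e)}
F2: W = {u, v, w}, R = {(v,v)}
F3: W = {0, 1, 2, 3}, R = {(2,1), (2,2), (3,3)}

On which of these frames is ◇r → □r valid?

The schema corresponds to partial functionality: ∀x ∀y ∀z (Rxy ∧ Rxz → y = z).
F1: fails — a sees both b and c.
F2: ✓.
F3: fails — 2 sees both 1 and 2.

F2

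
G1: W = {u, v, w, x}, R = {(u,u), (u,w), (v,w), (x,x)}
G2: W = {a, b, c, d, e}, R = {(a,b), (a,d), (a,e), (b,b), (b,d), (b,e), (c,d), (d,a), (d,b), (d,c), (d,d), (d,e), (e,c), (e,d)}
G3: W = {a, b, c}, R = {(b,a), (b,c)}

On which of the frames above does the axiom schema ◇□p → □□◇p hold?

This is the axiom for a generalized confluence (Geach) condition; its first-order frame correspondent is ∀x ∀y ∀z ((xRy ∧ xR²z) → ∃w (yRw ∧ zRw)).
G1: fails — uRu, uR²w but no t with uRt and wRt.
G2: condition met.
G3: condition met.
Valid on: G2, G3.

G2, G3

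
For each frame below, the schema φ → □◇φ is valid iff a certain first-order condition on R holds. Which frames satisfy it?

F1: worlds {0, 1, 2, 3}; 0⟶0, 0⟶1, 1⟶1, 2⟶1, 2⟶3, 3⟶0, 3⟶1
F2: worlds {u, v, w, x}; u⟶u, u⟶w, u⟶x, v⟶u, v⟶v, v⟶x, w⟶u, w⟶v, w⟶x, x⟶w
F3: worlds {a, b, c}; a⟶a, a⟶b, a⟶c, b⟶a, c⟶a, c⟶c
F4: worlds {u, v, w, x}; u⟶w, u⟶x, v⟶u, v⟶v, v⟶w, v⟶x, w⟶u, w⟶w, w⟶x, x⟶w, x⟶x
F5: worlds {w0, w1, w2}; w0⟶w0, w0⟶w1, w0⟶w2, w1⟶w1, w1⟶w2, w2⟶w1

F3

This is the axiom for symmetry; its first-order frame correspondent is ∀x ∀y (Rxy → Ryx).
F1: fails — R31 but not R13.
F2: fails — Rvu but not Ruv.
F3: condition met.
F4: fails — Rvw but not Rwv.
F5: fails — Rw0w1 but not Rw1w0.
Valid on: F3.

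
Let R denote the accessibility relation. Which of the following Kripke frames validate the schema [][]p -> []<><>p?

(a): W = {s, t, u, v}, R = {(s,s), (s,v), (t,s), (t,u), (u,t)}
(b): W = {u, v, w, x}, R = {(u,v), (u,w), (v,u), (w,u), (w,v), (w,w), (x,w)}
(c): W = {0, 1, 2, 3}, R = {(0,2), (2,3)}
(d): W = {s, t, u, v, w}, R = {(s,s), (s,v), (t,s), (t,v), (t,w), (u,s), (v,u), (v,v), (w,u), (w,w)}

Frame correspondent (Sahlqvist): forall x forall z (xRz -> exists w (x R^2 w & z R^2 w)) — i.e. a generalized confluence (Geach) condition.
(a): fails — sRv but no w with sR²w and vR²w.
(b): satisfies the condition.
(c): fails — 0R2 but no w with 0R²w and 2R²w.
(d): satisfies the condition.
Valid on: (b), (d).

(b), (d)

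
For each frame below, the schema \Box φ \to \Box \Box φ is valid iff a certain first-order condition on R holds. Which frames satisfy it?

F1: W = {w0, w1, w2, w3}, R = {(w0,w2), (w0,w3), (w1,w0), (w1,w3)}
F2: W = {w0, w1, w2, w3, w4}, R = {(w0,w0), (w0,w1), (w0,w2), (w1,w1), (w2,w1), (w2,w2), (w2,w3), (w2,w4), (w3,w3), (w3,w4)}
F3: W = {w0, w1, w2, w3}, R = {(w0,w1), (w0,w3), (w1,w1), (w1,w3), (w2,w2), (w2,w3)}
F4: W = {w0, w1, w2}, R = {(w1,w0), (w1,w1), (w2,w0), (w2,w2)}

Frame correspondent (Sahlqvist): \forall x \forall y \forall z (Rxy \wedge Ryz \to Rxz) — i.e. transitivity.
F1: fails — Rw1w0 and Rw0w2 but not Rw1w2.
F2: fails — Rw0w2 and Rw2w4 but not Rw0w4.
F3: satisfies the condition.
F4: satisfies the condition.
Valid on: F3, F4.

F3, F4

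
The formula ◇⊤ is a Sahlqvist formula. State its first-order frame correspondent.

This is a form of the D axiom.
It corresponds to seriality: ∀x ∃y Rxy.

seriality: ∀x ∃y Rxy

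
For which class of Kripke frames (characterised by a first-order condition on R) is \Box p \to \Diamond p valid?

seriality

This is the D axiom.
It corresponds to seriality: \forall x \exists y Rxy.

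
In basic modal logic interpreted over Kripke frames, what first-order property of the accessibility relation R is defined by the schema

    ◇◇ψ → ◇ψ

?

transitivity

Replacing ψ by ¬ψ and contraposing gives the equivalent schema □ψ → □□ψ.
Suppose □ψ→□□ψ is valid. Take Rxy, Ryz and set V(ψ)={w : Rxw}. Then □ψ at x, so □□ψ at x, so □ψ at y, so ψ at z, i.e. Rxz.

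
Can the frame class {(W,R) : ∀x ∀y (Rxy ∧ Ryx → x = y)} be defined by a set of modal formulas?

No — not modally definable

Any modally definable frame class is closed under surjective bounded morphisms.
The 4-cycle (worlds 0,1,2,3 with 0→1→2→3→0) is antisymmetric. Sending even-indexed worlds to • and odd-indexed worlds to ∘ is a surjective bounded morphism onto the two-world frame with •↔∘, which is not antisymmetric.
Hence antisymmetry is not modally definable.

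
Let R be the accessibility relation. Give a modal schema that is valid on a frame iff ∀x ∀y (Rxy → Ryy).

□(□s → s)

The condition is shift-reflexivity. The T□ schema □(□s → s) defines it.
Suppose □(□s→s) is valid. Take Rxy and set V(s)={w : Ryw}. Then at y, □s holds; since □(□s→s) at x, □s→s at y, so s at y, i.e. Ryy.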